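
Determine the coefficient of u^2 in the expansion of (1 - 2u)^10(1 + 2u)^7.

-16

Coefficient of u^2 = Σ_{j} C(10,j)·(-2)^j·C(7,2-j)·2^(2-j) for j from 0 to 2.
= 84 + (-280) + 180 = -16.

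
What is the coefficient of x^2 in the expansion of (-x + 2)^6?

240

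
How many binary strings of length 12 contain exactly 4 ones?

Choose the 4 positions: C(12,4) = 495.

495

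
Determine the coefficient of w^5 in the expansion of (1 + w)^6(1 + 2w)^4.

1182

Coefficient of w^5 = Σ_{j} C(6,j)·1^j·C(4,5-j)·2^(5-j) for j from 1 to 5.
= 96 + 480 + 480 + 120 + 6 = 1182.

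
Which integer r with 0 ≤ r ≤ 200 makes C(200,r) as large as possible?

C(200,r) is maximized at r = 200/2 = 100.

100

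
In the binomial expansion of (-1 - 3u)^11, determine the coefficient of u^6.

-336798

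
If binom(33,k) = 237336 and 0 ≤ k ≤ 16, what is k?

5

C(33,k) increases on 0 ≤ k ≤ 16. C(33,4) = 40920 and C(33,5) = 237336, so k = 5.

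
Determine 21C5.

20349

C(21,5) = (21·20·19·18·17) / 5! = 2441880 / 120 = 20349.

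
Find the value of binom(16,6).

C(16,6) = (16·15·14·13·12·11) / 6! = 5765760 / 720 = 8008.

8008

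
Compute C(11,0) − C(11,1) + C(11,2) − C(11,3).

The partial alternating sum Σ_{k=0}^{3} (−1)^k C(11,k) = (−1)^3 C(10,3) = -120.

-120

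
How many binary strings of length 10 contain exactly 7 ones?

120

Choose the 7 positions: C(10,7) = 120.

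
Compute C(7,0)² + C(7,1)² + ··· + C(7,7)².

3432

Σ C(7,j)² is the coefficient of x^7 in (1+x)^7(1+x)^7 = (1+x)^14, i.e. C(14,7) = 3432.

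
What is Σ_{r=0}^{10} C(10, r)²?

184756

Σ C(10,r)² is the coefficient of x^10 in (1+x)^10(1+x)^10 = (1+x)^20, i.e. C(20,10) = 184756.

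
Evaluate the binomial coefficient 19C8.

C(19,8) = (19·18·17·16·15·14·13·12) / 8! = 3047466240 / 40320 = 75582.

75582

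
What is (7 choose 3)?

C(7,3) = (7·6·5) / 3! = 210 / 6 = 35.

35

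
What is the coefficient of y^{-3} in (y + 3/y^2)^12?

192456

General term: C(12,j)·(y)^j·(3/y^2)^(12-j), with y-exponent 1j − 2(12−j) = 3j − 24.
Set 3j − 24 = -3: j = 7.
C(12,7) = 792; 1^7 = 1; 3^5 = 243.
Coefficient = 792 · 1 · 243 = 192456.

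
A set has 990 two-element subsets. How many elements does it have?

n(n−1)/2 = 990 ⇒ n(n−1) = 1980. Since 45·44 = 1980, n = 45.

45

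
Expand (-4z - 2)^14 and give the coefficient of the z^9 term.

The general term is C(14,j)·(-4z)^j·(-2)^(14-j); the z^9 term has j = 9.
C(14,9) = 2002.
Coefficient = C(14,9) · (-4)^9 · (-2)^5 = 2002 · (-262144) · (-32) = 16793993216.

16793993216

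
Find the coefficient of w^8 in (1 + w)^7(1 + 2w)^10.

Coefficient of w^8 = Σ_{j} C(7,j)·1^j·C(10,8-j)·2^(8-j) for j from 0 to 7.
= 11520 + 107520 + 282240 + 282240 + 117600 + 20160 + 1260 + 20 = 822560.

822560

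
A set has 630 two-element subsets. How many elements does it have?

36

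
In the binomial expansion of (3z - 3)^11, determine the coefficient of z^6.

-81841914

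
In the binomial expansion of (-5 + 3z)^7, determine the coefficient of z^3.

590625

The general term is C(7,j)·(-5)^j·(3z)^(7-j); the z^3 term has j = 4.
C(7,4) = 35.
Coefficient = C(7,4) · (-5)^4 · 3^3 = 35 · 625 · 27 = 590625.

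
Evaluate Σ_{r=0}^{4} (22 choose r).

1 + 22 + 231 + 1540 + 7315 = 9109.

9109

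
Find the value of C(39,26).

8122425444

C(39,26) = C(39,13) by symmetry.
C(39,13) = (39·38·37·36·35·34·33·32·31·30·29·28·27) / 13! = 50578512186237235200 / 6227020800 = 8122425444.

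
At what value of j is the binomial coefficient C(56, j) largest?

C(56,j) is maximized at j = 56/2 = 28.

28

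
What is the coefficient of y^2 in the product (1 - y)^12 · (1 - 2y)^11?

Coefficient of y^2 = Σ_{j} C(12,j)·(-1)^j·C(11,2-j)·(-2)^(2-j) for j from 0 to 2.
= 220 + 264 + 66 = 550.

550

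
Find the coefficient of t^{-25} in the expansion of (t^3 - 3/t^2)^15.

71744535

General term: C(15,j)·(t^3)^j·(-3/t^2)^(15-j), with t-exponent 3j − 2(15−j) = 5j − 30.
Set 5j − 30 = -25: j = 1.
C(15,1) = 15; 1^1 = 1; (-3)^14 = 4782969.
Coefficient = 15 · 1 · 4782969 = 71744535.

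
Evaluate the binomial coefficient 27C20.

C(27,20) = C(27,7) by symmetry.
C(27,7) = (27·26·25·24·23·22·21) / 7! = 4475671200 / 5040 = 888030.

888030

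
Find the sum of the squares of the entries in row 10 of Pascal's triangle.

184756

By Vandermonde's identity, Σ C(10,j)² = C(20,10) = 184756.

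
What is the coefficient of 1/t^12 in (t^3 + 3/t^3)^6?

1458

General term: C(6,j)·(t^3)^j·(3/t^3)^(6-j), with t-exponent 3j − 3(6−j) = 6j − 18.
Set 6j − 18 = -12: j = 1.
C(6,1) = 6; 1^1 = 1; 3^5 = 243.
Coefficient = 6 · 1 · 243 = 1458.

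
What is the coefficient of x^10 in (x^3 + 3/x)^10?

61236

General term: C(10,j)·(x^3)^j·(3/x)^(10-j), with x-exponent 3j − 1(10−j) = 4j − 10.
Set 4j − 10 = 10: j = 5.
C(10,5) = 252; 1^5 = 1; 3^5 = 243.
Coefficient = 252 · 1 · 243 = 61236.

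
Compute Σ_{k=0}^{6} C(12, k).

2510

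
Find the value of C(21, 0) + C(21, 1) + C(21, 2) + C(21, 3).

1 + 21 + 210 + 1330 = 1562.

1562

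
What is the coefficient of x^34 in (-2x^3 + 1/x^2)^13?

53248

General term: C(13,j)·(-2x^3)^j·(1/x^2)^(13-j), with x-exponent 3j − 2(13−j) = 5j − 26.
Set 5j − 26 = 34: j = 12.
C(13,12) = 13; (-2)^12 = 4096; 1^1 = 1.
Coefficient = 13 · 4096 · 1 = 53248.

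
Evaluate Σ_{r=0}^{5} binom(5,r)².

By Vandermonde's identity, Σ C(5,r)² = C(10,5) = 252.

252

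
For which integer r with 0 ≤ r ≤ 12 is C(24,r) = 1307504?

9

C(24,r) increases on 0 ≤ r ≤ 12. C(24,8) = 735471 and C(24,9) = 1307504, so r = 9.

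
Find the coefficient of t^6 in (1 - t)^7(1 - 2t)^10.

Coefficient of t^6 = Σ_{j} C(7,j)·(-1)^j·C(10,6-j)·(-2)^(6-j) for j from 0 to 6.
= 13440 + 56448 + 70560 + 33600 + 6300 + 420 + 7 = 180775.

180775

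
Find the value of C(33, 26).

4272048

C(33,26) = C(33,7) by symmetry.
C(33,7) = (33·32·31·30·29·28·27) / 7! = 21531121920 / 5040 = 4272048.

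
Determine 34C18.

C(34,18) = C(34,16) by symmetry.
C(34,16) = (34·33·32·31·30·29·28·27·26·25·24·23·22·21·20·19) / 16! = 46113021921146019840000 / 20922789888000 = 2203961430.

2203961430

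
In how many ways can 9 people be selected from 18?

48620

This is C(18,9) = 48620.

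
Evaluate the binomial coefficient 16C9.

11440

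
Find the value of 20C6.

C(20,6) = (20·19·18·17·16·15) / 6! = 27907200 / 720 = 38760.

38760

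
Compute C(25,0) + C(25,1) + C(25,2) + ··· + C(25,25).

33554432

The entries of row 25 sum to 2^25 = 33554432.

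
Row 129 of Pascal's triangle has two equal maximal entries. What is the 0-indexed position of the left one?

64

For odd n = 129, C(129,i) peaks at i = (n−1)/2 and (n+1)/2; the lower is 64.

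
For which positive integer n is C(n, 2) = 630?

n(n−1)/2 = 630 ⇒ n(n−1) = 1260. Since 36·35 = 1260, n = 36.

36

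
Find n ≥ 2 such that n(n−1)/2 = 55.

n(n−1)/2 = 55 ⇒ n(n−1) = 110. Since 11·10 = 110, n = 11.

11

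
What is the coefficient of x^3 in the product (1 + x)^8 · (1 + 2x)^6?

1032

Coefficient of x^3 = Σ_{j} C(8,j)·1^j·C(6,3-j)·2^(3-j) for j from 0 to 3.
= 160 + 480 + 336 + 56 = 1032.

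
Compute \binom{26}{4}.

14950

C(26,4) = (26·25·24·23) / 4! = 358800 / 24 = 14950.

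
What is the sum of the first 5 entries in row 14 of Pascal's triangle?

1471

1 + 14 + 91 + 364 + 1001 = 1471.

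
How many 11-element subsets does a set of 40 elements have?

C(40,11) = (40·39·38·37·36·35·34·33·32·31·30) / 11! = 92279715720192000 / 39916800 = 2311801440.

2311801440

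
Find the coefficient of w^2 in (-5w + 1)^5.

250

The general term is C(5,j)·(-5w)^j·(1)^(5-j); the w^2 term has j = 2.
C(5,2) = 10.
Coefficient = C(5,2) · (-5)^2 = 10 · 25 = 250.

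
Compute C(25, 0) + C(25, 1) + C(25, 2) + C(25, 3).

1 + 25 + 300 + 2300 = 2626.

2626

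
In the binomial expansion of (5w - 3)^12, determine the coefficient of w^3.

-541282500

The general term is C(12,j)·(5w)^j·(-3)^(12-j); the w^3 term has j = 3.
C(12,3) = 220.
Coefficient = C(12,3) · 5^3 · (-3)^9 = 220 · 125 · (-19683) = -541282500.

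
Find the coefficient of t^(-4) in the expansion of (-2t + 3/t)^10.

-2099520

General term: C(10,j)·(-2t)^j·(3/t)^(10-j), with t-exponent 1j − 1(10−j) = 2j − 10.
Set 2j − 10 = -4: j = 3.
C(10,3) = 120; (-2)^3 = -8; 3^7 = 2187.
Coefficient = 120 · (-8) · 2187 = -2099520.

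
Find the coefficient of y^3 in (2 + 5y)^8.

The general term is C(8,j)·(2)^j·(5y)^(8-j); the y^3 term has j = 5.
C(8,5) = 56.
Coefficient = C(8,5) · 2^5 · 5^3 = 56 · 32 · 125 = 224000.

224000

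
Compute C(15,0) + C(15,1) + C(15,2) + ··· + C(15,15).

The entries of row 15 sum to 2^15 = 32768.

32768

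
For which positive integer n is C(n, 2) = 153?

n(n−1)/2 = 153 ⇒ n(n−1) = 306. Since 18·17 = 306, n = 18.

18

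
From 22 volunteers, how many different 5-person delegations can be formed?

26334

This is C(22,5) = 26334.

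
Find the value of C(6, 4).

15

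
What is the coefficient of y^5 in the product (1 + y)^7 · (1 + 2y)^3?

819

Coefficient of y^5 = Σ_{j} C(7,j)·1^j·C(3,5-j)·2^(5-j) for j from 2 to 5.
= 168 + 420 + 210 + 21 = 819.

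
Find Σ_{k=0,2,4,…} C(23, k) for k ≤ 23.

Half of (1+1)^23 + (1−1)^23 gives the even-index sum: 2^22 = 4194304.

4194304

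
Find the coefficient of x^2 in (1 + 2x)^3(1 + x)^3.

33

Coefficient of x^2 = Σ_{j} C(3,j)·2^j·C(3,2-j)·1^(2-j) for j from 0 to 2.
= 3 + 18 + 12 = 33.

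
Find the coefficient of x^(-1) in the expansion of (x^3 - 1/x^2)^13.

1287

General term: C(13,j)·(x^3)^j·(-1/x^2)^(13-j), with x-exponent 3j − 2(13−j) = 5j − 26.
Set 5j − 26 = -1: j = 5.
C(13,5) = 1287; 1^5 = 1; (-1)^8 = 1.
Coefficient = 1287 · 1 · 1 = 1287.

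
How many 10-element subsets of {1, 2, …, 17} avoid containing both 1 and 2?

All 10-subsets: C(17,10) = 19448. Those containing both fixed elements: C(15,8) = 6435.
19448 − 6435 = 13013.

13013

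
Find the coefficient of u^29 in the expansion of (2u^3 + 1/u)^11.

General term: C(11,j)·(2u^3)^j·(1/u)^(11-j), with u-exponent 3j − 1(11−j) = 4j − 11.
Set 4j − 11 = 29: j = 10.
C(11,10) = 11; 2^10 = 1024; 1^1 = 1.
Coefficient = 11 · 1024 · 1 = 11264.

11264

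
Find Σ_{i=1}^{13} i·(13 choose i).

Since i·C(13,i) = 13·C(12,i−1), the sum is 13·2^12 = 13·4096 = 53248.

53248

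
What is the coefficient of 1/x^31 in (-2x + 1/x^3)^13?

312

General term: C(13,j)·(-2x)^j·(1/x^3)^(13-j), with x-exponent 1j − 3(13−j) = 4j − 39.
Set 4j − 39 = -31: j = 2.
C(13,2) = 78; (-2)^2 = 4; 1^11 = 1.
Coefficient = 78 · 4 · 1 = 312.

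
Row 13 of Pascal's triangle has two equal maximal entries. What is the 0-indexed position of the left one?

For odd n = 13, C(13,r) peaks at r = (n−1)/2 and (n+1)/2; the lower is 6.

6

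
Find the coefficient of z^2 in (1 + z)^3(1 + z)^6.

(1 + z)^3(1 + z)^6 = (1 + z)^9, so the coefficient of z^2 is C(9,2)·1^2 = 36·1 = 36.

36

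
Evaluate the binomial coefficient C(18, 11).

31824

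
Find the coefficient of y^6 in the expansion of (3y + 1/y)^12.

4330260

General term: C(12,j)·(3y)^j·(1/y)^(12-j), with y-exponent 1j − 1(12−j) = 2j − 12.
Set 2j − 12 = 6: j = 9.
C(12,9) = 220; 3^9 = 19683; 1^3 = 1.
Coefficient = 220 · 19683 · 1 = 4330260.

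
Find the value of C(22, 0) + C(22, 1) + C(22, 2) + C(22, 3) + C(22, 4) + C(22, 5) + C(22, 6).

1 + 22 + 231 + 1540 + 7315 + 26334 + 74613 = 110056.

110056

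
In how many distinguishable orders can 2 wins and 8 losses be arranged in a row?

45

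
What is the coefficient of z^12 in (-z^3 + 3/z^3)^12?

40095

General term: C(12,j)·(-z^3)^j·(3/z^3)^(12-j), with z-exponent 3j − 3(12−j) = 6j − 36.
Set 6j − 36 = 12: j = 8.
C(12,8) = 495; (-1)^8 = 1; 3^4 = 81.
Coefficient = 495 · 1 · 81 = 40095.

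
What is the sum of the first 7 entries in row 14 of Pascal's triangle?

1 + 14 + 91 + 364 + 1001 + 2002 + 3003 = 6476.

6476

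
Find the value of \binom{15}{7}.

C(15,7) = (15·14·13·12·11·10·9) / 7! = 32432400 / 5040 = 6435.

6435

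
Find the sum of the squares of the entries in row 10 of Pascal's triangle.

184756

By Vandermonde's identity, Σ C(10,k)² = C(20,10) = 184756.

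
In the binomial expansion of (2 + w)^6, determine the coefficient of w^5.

12

The general term is C(6,j)·(2)^j·(w)^(6-j); the w^5 term has j = 1.
C(6,1) = 6.
Coefficient = C(6,1) · 2^1 = 6 · 2 = 12.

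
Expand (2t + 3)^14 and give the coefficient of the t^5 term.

1260971712

The general term is C(14,j)·(2t)^j·(3)^(14-j); the t^5 term has j = 5.
C(14,5) = 2002.
Coefficient = C(14,5) · 2^5 · 3^9 = 2002 · 32 · 19683 = 1260971712.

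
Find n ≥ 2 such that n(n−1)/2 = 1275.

n(n−1)/2 = 1275 ⇒ n(n−1) = 2550. Since 51·50 = 2550, n = 51.

51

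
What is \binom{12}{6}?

924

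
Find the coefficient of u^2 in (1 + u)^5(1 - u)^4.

-4

Coefficient of u^2 = Σ_{j} C(5,j)·1^j·C(4,2-j)·(-1)^(2-j) for j from 0 to 2.
= 6 + (-20) + 10 = -4.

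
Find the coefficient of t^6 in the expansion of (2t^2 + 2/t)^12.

3784704

General term: C(12,j)·(2t^2)^j·(2/t)^(12-j), with t-exponent 2j − 1(12−j) = 3j − 12.
Set 3j − 12 = 6: j = 6.
C(12,6) = 924; 2^6 = 64; 2^6 = 64.
Coefficient = 924 · 64 · 64 = 3784704.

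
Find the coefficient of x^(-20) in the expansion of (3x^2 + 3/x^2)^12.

6377292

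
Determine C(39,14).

C(39,14) = (39·38·37·36·35·34·33·32·31·30·29·28·27·26) / 14! = 1315041316842168115200 / 87178291200 = 15084504396.

15084504396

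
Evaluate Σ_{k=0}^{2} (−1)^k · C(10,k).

The partial alternating sum Σ_{k=0}^{2} (−1)^k C(10,k) = (−1)^2 C(9,2) = 36.

36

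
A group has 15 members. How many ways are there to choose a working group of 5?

3003

This is C(15,5) = 3003.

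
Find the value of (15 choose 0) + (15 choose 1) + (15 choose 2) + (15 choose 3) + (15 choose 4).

1 + 15 + 105 + 455 + 1365 = 1941.

1941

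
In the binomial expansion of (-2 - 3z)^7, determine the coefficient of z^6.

The general term is C(7,j)·(-2)^j·(-3z)^(7-j); the z^6 term has j = 1.
C(7,1) = 7.
Coefficient = C(7,1) · (-2)^1 · (-3)^6 = 7 · (-2) · 729 = -10206.

-10206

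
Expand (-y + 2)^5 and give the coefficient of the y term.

-80

The general term is C(5,j)·(-y)^j·(2)^(5-j); the y^1 term has j = 1.
C(5,1) = 5.
Coefficient = C(5,1) · (-1)^1 · 2^4 = 5 · (-1) · 16 = -80.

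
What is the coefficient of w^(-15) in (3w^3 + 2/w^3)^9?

General term: C(9,j)·(3w^3)^j·(2/w^3)^(9-j), with w-exponent 3j − 3(9−j) = 6j − 27.
Set 6j − 27 = -15: j = 2.
C(9,2) = 36; 3^2 = 9; 2^7 = 128.
Coefficient = 36 · 9 · 128 = 41472.

41472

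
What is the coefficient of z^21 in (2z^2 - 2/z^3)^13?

-106496

General term: C(13,j)·(2z^2)^j·(-2/z^3)^(13-j), with z-exponent 2j − 3(13−j) = 5j − 39.
Set 5j − 39 = 21: j = 12.
C(13,12) = 13; 2^12 = 4096; (-2)^1 = -2.
Coefficient = 13 · 4096 · (-2) = -106496.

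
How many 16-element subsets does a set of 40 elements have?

C(40,16) = (40·39·38·37·36·35·34·33·32·31·30·29·28·27·26·25) / 16! = 1315041316842168115200000 / 20922789888000 = 62852101650.

62852101650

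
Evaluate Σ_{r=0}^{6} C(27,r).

1 + 27 + 351 + 2925 + 17550 + 80730 + 296010 = 397594.

397594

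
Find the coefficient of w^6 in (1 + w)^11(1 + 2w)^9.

Coefficient of w^6 = Σ_{j} C(11,j)·1^j·C(9,6-j)·2^(6-j) for j from 0 to 6.
= 5376 + 44352 + 110880 + 110880 + 47520 + 8316 + 462 = 327786.

327786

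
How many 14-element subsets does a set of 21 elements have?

116280

C(21,14) = C(21,7) by symmetry.
C(21,7) = (21·20·19·18·17·16·15) / 7! = 586051200 / 5040 = 116280.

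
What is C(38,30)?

48903492

C(38,30) = C(38,8) by symmetry.
C(38,8) = (38·37·36·35·34·33·32·31) / 8! = 1971788797440 / 40320 = 48903492.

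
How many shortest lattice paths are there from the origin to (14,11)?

Each path is a sequence of 25 steps with 14 rights: C(25,14) = 4457400.

4457400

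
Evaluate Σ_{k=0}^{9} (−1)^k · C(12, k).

The partial alternating sum Σ_{k=0}^{9} (−1)^k C(12,k) = (−1)^9 C(11,9) = -55.

-55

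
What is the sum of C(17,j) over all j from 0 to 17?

The entries of row 17 sum to 2^17 = 131072.

131072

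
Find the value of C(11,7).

330

C(11,7) = C(11,4) by symmetry.
C(11,4) = (11·10·9·8) / 4! = 7920 / 24 = 330.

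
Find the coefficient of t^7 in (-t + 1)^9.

The general term is C(9,j)·(-t)^j·(1)^(9-j); the t^7 term has j = 7.
C(9,7) = 36.
Coefficient = C(9,7) · (-1)^7 = 36 · (-1) = -36.

-36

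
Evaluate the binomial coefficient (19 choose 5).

11628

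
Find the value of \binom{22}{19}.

C(22,19) = C(22,3) by symmetry.
C(22,3) = (22·21·20) / 3! = 9240 / 6 = 1540.

1540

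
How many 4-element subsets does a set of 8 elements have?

C(8,4) = (8·7·6·5) / 4! = 1680 / 24 = 70.

70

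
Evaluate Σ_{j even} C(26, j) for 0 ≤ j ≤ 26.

33554432

Even-j terms of row 26 sum to 2^25 = 33554432.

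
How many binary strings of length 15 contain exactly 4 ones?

1365

Choose the 4 positions: C(15,4) = 1365.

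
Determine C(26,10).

5311735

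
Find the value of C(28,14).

C(28,14) = (28·27·26·25·24·23·22·21·20·19·18·17·16·15) / 14! = 3497296636753920000 / 87178291200 = 40116600.

40116600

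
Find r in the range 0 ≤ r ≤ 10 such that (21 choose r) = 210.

C(21,r) increases on 0 ≤ r ≤ 10. C(21,1) = 21 and C(21,2) = 210, so r = 2.

2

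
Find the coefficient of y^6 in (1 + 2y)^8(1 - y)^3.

-672

Coefficient of y^6 = Σ_{j} C(8,j)·2^j·C(3,6-j)·(-1)^(6-j) for j from 3 to 6.
= (-448) + 3360 + (-5376) + 1792 = -672.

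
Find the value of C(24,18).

C(24,18) = C(24,6) by symmetry.
C(24,6) = (24·23·22·21·20·19) / 6! = 96909120 / 720 = 134596.

134596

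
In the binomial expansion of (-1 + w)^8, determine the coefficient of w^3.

The general term is C(8,j)·(-1)^j·(w)^(8-j); the w^3 term has j = 5.
C(8,5) = 56.
Coefficient = C(8,5) · (-1)^5 = 56 · (-1) = -56.

-56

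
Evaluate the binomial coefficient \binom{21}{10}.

352716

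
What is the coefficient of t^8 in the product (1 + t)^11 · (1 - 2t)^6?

1045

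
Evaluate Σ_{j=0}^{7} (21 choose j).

1 + 21 + 210 + 1330 + 5985 + 20349 + 54264 + 116280 = 198440.

198440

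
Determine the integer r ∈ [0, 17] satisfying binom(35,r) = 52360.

4

C(35,r) increases on 0 ≤ r ≤ 17. C(35,3) = 6545 and C(35,4) = 52360, so r = 4.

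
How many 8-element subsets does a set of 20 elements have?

125970

C(20,8) = (20·19·18·17·16·15·14·13) / 8! = 5079110400 / 40320 = 125970.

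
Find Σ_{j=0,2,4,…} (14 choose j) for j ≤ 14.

8192

Half of (1+1)^14 + (1−1)^14 gives the even-index sum: 2^13 = 8192.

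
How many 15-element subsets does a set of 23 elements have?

490314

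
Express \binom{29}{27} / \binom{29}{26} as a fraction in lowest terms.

C(n,k+1)/C(n,k) = (n−k)/(k+1) = (29−26)/(26+1) = 3/27 = 1/9.

1/9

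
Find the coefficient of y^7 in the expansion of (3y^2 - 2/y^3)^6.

-2916

General term: C(6,j)·(3y^2)^j·(-2/y^3)^(6-j), with y-exponent 2j − 3(6−j) = 5j − 18.
Set 5j − 18 = 7: j = 5.
C(6,5) = 6; 3^5 = 243; (-2)^1 = -2.
Coefficient = 6 · 243 · (-2) = -2916.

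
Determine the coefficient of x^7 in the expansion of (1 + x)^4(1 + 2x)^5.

Coefficient of x^7 = Σ_{j} C(4,j)·1^j·C(5,7-j)·2^(7-j) for j from 2 to 4.
= 192 + 320 + 80 = 592.

592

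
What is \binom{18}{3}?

816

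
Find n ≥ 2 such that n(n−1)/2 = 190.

n(n−1)/2 = 190 ⇒ n(n−1) = 380. Since 20·19 = 380, n = 20.

20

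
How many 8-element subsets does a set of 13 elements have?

C(13,8) = C(13,5) by symmetry.
C(13,5) = (13·12·11·10·9) / 5! = 154440 / 120 = 1287.

1287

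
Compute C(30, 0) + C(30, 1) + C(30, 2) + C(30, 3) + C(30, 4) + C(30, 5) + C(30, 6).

768212

1 + 30 + 435 + 4060 + 27405 + 142506 + 593775 = 768212.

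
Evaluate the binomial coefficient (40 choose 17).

88732378800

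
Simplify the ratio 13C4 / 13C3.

5/2

C(n,k+1)/C(n,k) = (n−k)/(k+1) = (13−3)/(3+1) = 10/4 = 5/2.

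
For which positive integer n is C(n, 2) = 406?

n(n−1)/2 = 406 ⇒ n(n−1) = 812. Since 29·28 = 812, n = 29.

29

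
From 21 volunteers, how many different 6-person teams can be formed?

54264

This is C(21,6) = 54264.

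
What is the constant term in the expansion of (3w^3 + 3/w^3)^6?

14580

General term: C(6,j)·(3w^3)^j·(3/w^3)^(6-j), with w-exponent 3j − 3(6−j) = 6j − 18.
Set 6j − 18 = 0: j = 3.
C(6,3) = 20; 3^3 = 27; 3^3 = 27.
Coefficient = 20 · 27 · 27 = 14580.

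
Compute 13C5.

C(13,5) = (13·12·11·10·9) / 5! = 154440 / 120 = 1287.

1287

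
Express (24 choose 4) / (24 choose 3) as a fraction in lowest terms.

C(n,k+1)/C(n,k) = (n−k)/(k+1) = (24−3)/(3+1) = 21/4.

21/4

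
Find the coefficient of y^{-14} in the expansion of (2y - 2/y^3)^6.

General term: C(6,j)·(2y)^j·(-2/y^3)^(6-j), with y-exponent 1j − 3(6−j) = 4j − 18.
Set 4j − 18 = -14: j = 1.
C(6,1) = 6; 2^1 = 2; (-2)^5 = -32.
Coefficient = 6 · 2 · (-32) = -384.

-384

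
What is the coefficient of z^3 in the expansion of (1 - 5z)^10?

-15000

The general term is C(10,j)·(1)^j·(-5z)^(10-j); the z^3 term has j = 7.
C(10,7) = 120.
Coefficient = C(10,7) · (-5)^3 = 120 · (-125) = -15000.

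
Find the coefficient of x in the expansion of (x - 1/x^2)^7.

General term: C(7,j)·(x)^j·(-1/x^2)^(7-j), with x-exponent 1j − 2(7−j) = 3j − 14.
Set 3j − 14 = 1: j = 5.
C(7,5) = 21; 1^5 = 1; (-1)^2 = 1.
Coefficient = 21 · 1 · 1 = 21.

21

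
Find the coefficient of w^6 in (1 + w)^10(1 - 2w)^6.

Coefficient of w^6 = Σ_{j} C(10,j)·1^j·C(6,6-j)·(-2)^(6-j) for j from 0 to 6.
= 64 + (-1920) + 10800 + (-19200) + 12600 + (-3024) + 210 = -470.

-470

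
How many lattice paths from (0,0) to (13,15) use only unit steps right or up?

Each path is a sequence of 28 steps with 13 rights: C(28,13) = 37442160.

37442160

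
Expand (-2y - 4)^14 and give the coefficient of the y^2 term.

6106906624

The general term is C(14,j)·(-2y)^j·(-4)^(14-j); the y^2 term has j = 2.
C(14,2) = 91.
Coefficient = C(14,2) · (-2)^2 · (-4)^12 = 91 · 4 · 16777216 = 6106906624.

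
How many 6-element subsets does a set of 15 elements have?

5005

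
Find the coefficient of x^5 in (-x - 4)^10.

The general term is C(10,j)·(-x)^j·(-4)^(10-j); the x^5 term has j = 5.
C(10,5) = 252.
Coefficient = C(10,5) · (-1)^5 · (-4)^5 = 252 · (-1) · (-1024) = 258048.

258048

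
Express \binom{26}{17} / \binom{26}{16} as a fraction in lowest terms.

C(n,k+1)/C(n,k) = (n−k)/(k+1) = (26−16)/(16+1) = 10/17.

10/17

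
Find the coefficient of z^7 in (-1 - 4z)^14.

56229888

The general term is C(14,j)·(-1)^j·(-4z)^(14-j); the z^7 term has j = 7.
C(14,7) = 3432.
Coefficient = C(14,7) · (-1)^7 · (-4)^7 = 3432 · (-1) · (-16384) = 56229888.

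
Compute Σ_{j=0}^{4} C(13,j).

1093

1 + 13 + 78 + 286 + 715 = 1093.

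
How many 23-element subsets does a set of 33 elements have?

92561040

C(33,23) = C(33,10) by symmetry.
C(33,10) = (33·32·31·30·29·28·27·26·25·24) / 10! = 335885501952000 / 3628800 = 92561040.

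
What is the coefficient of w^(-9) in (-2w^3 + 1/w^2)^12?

-1760

General term: C(12,j)·(-2w^3)^j·(1/w^2)^(12-j), with w-exponent 3j − 2(12−j) = 5j − 24.
Set 5j − 24 = -9: j = 3.
C(12,3) = 220; (-2)^3 = -8; 1^9 = 1.
Coefficient = 220 · (-8) · 1 = -1760.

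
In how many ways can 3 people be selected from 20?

This is C(20,3) = 1140.

1140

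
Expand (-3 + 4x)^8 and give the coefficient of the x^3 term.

-870912

The general term is C(8,j)·(-3)^j·(4x)^(8-j); the x^3 term has j = 5.
C(8,5) = 56.
Coefficient = C(8,5) · (-3)^5 · 4^3 = 56 · (-243) · 64 = -870912.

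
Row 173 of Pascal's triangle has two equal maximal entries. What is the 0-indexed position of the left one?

For odd n = 173, C(173,j) peaks at j = (n−1)/2 and (n+1)/2; the lower is 86.

86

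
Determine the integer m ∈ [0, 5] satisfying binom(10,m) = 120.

3

C(10,m) increases on 0 ≤ m ≤ 5. C(10,2) = 45 and C(10,3) = 120, so m = 3.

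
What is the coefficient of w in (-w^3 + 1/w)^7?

General term: C(7,j)·(-w^3)^j·(1/w)^(7-j), with w-exponent 3j − 1(7−j) = 4j − 7.
Set 4j − 7 = 1: j = 2.
C(7,2) = 21; (-1)^2 = 1; 1^5 = 1.
Coefficient = 21 · 1 · 1 = 21.

21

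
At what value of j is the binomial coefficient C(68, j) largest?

34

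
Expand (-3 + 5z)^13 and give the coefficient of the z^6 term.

The general term is C(13,j)·(-3)^j·(5z)^(13-j); the z^6 term has j = 7.
C(13,7) = 1716.
Coefficient = C(13,7) · (-3)^7 · 5^6 = 1716 · (-2187) · 15625 = -58638937500.

-58638937500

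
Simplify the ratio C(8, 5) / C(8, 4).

4/5

C(n,k+1)/C(n,k) = (n−k)/(k+1) = (8−4)/(4+1) = 4/5.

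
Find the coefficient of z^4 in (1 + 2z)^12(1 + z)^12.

52239

Coefficient of z^4 = Σ_{j} C(12,j)·2^j·C(12,4-j)·1^(4-j) for j from 0 to 4.
= 495 + 5280 + 17424 + 21120 + 7920 = 52239.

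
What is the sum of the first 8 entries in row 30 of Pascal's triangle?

2804012

1 + 30 + 435 + 4060 + 27405 + 142506 + 593775 + 2035800 = 2804012.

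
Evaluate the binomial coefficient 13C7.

1716

C(13,7) = C(13,6) by symmetry.
C(13,6) = (13·12·11·10·9·8) / 6! = 1235520 / 720 = 1716.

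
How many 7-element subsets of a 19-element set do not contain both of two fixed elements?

44200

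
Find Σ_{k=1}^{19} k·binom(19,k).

4980736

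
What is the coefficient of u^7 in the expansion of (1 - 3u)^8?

-17496

The general term is C(8,j)·(1)^j·(-3u)^(8-j); the u^7 term has j = 1.
C(8,1) = 8.
Coefficient = C(8,1) · (-3)^7 = 8 · (-2187) = -17496.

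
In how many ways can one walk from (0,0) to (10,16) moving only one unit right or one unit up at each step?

5311735

Each path is a sequence of 26 steps with 10 rights: C(26,10) = 5311735.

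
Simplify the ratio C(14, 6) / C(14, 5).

3/2

C(n,k+1)/C(n,k) = (n−k)/(k+1) = (14−5)/(5+1) = 9/6 = 3/2.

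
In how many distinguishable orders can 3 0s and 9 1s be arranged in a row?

Choose positions for the 0s: C(12,3) = 220.

220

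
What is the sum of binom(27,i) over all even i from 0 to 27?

67108864

Half of (1+1)^27 + (1−1)^27 gives the even-index sum: 2^26 = 67108864.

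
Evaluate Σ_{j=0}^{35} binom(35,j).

34359738368

The entries of row 35 sum to 2^35 = 34359738368.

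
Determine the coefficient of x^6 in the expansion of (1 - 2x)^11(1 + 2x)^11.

Coefficient of x^6 = Σ_{j} C(11,j)·(-2)^j·C(11,6-j)·2^(6-j) for j from 0 to 6.
= 29568 + (-325248) + 1161600 + (-1742400) + 1161600 + (-325248) + 29568 = -10560.

-10560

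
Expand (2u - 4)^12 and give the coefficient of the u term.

The general term is C(12,j)·(2u)^j·(-4)^(12-j); the u^1 term has j = 1.
C(12,1) = 12.
Coefficient = C(12,1) · 2^1 · (-4)^11 = 12 · 2 · (-4194304) = -100663296.

-100663296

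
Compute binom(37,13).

3562467300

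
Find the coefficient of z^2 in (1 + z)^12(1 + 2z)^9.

426

Coefficient of z^2 = Σ_{j} C(12,j)·1^j·C(9,2-j)·2^(2-j) for j from 0 to 2.
= 144 + 216 + 66 = 426.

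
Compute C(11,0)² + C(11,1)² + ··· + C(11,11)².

Σ C(11,j)² is the coefficient of x^11 in (1+x)^11(1+x)^11 = (1+x)^22, i.e. C(22,11) = 705432.

705432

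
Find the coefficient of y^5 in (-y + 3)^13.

-8444007

The general term is C(13,j)·(-y)^j·(3)^(13-j); the y^5 term has j = 5.
C(13,5) = 1287.
Coefficient = C(13,5) · (-1)^5 · 3^8 = 1287 · (-1) · 6561 = -8444007.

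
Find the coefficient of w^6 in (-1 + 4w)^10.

860160

The general term is C(10,j)·(-1)^j·(4w)^(10-j); the w^6 term has j = 4.
C(10,4) = 210.
Coefficient = C(10,4) · 4^6 = 210 · 4096 = 860160.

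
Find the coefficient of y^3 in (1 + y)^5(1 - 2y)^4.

18

Coefficient of y^3 = Σ_{j} C(5,j)·1^j·C(4,3-j)·(-2)^(3-j) for j from 0 to 3.
= (-32) + 120 + (-80) + 10 = 18.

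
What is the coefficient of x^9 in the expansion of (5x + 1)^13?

1396484375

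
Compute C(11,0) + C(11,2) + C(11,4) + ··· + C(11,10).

1024

Half of (1+1)^11 + (1−1)^11 gives the even-index sum: 2^10 = 1024.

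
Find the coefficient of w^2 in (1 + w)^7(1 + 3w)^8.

Coefficient of w^2 = Σ_{j} C(7,j)·1^j·C(8,2-j)·3^(2-j) for j from 0 to 2.
= 252 + 168 + 21 = 441.

441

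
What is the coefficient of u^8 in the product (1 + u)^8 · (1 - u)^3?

5

Coefficient of u^8 = Σ_{j} C(8,j)·1^j·C(3,8-j)·(-1)^(8-j) for j from 5 to 8.
= (-56) + 84 + (-24) + 1 = 5.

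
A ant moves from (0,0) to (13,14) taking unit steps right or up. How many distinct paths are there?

20058300

Each path is a sequence of 27 steps with 13 rights: C(27,13) = 20058300.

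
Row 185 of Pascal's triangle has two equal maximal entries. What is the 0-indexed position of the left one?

92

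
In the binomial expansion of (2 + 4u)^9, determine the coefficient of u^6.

2752512

The general term is C(9,j)·(2)^j·(4u)^(9-j); the u^6 term has j = 3.
C(9,3) = 84.
Coefficient = C(9,3) · 2^3 · 4^6 = 84 · 8 · 4096 = 2752512.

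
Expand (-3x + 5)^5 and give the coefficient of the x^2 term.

11250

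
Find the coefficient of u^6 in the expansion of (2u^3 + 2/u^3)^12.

3244032

General term: C(12,j)·(2u^3)^j·(2/u^3)^(12-j), with u-exponent 3j − 3(12−j) = 6j − 36.
Set 6j − 36 = 6: j = 7.
C(12,7) = 792; 2^7 = 128; 2^5 = 32.
Coefficient = 792 · 128 · 32 = 3244032.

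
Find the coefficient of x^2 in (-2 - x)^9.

The general term is C(9,j)·(-2)^j·(-x)^(9-j); the x^2 term has j = 7.
C(9,7) = 36.
Coefficient = C(9,7) · (-2)^7 = 36 · (-128) = -4608.

-4608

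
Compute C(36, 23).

2310789600

C(36,23) = C(36,13) by symmetry.
C(36,13) = (36·35·34·33·32·31·30·29·28·27·26·25·24) / 13! = 14389334903623680000 / 6227020800 = 2310789600.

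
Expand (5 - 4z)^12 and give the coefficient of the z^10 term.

The general term is C(12,j)·(5)^j·(-4z)^(12-j); the z^10 term has j = 2.
C(12,2) = 66.
Coefficient = C(12,2) · 5^2 · (-4)^10 = 66 · 25 · 1048576 = 1730150400.

1730150400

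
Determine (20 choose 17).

1140

C(20,17) = C(20,3) by symmetry.
C(20,3) = (20·19·18) / 3! = 6840 / 6 = 1140.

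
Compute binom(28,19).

C(28,19) = C(28,9) by symmetry.
C(28,9) = (28·27·26·25·24·23·22·21·20) / 9! = 2506375872000 / 362880 = 6906900.

6906900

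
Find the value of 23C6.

C(23,6) = (23·22·21·20·19·18) / 6! = 72681840 / 720 = 100947.

100947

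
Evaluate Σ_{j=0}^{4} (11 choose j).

562

1 + 11 + 55 + 165 + 330 = 562.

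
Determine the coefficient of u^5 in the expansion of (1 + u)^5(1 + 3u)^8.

59719

Coefficient of u^5 = Σ_{j} C(5,j)·1^j·C(8,5-j)·3^(5-j) for j from 0 to 5.
= 13608 + 28350 + 15120 + 2520 + 120 + 1 = 59719.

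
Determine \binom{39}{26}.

8122425444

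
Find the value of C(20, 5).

C(20,5) = (20·19·18·17·16) / 5! = 1860480 / 120 = 15504.

15504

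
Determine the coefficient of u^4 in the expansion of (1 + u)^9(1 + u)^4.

(1 + u)^9(1 + u)^4 = (1 + u)^13, so the coefficient of u^4 is C(13,4)·1^4 = 715·1 = 715.

715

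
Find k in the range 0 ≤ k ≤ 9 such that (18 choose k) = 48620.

C(18,k) increases on 0 ≤ k ≤ 9. C(18,8) = 43758 and C(18,9) = 48620, so k = 9.

9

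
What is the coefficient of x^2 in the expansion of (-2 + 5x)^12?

1689600

The general term is C(12,j)·(-2)^j·(5x)^(12-j); the x^2 term has j = 10.
C(12,10) = 66.
Coefficient = C(12,10) · (-2)^10 · 5^2 = 66 · 1024 · 25 = 1689600.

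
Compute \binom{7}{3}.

C(7,3) = (7·6·5) / 3! = 210 / 6 = 35.

35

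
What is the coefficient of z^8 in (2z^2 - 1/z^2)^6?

-192

General term: C(6,j)·(2z^2)^j·(-1/z^2)^(6-j), with z-exponent 2j − 2(6−j) = 4j − 12.
Set 4j − 12 = 8: j = 5.
C(6,5) = 6; 2^5 = 32; (-1)^1 = -1.
Coefficient = 6 · 32 · (-1) = -192.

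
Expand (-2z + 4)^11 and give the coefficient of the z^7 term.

-10813440

The general term is C(11,j)·(-2z)^j·(4)^(11-j); the z^7 term has j = 7.
C(11,7) = 330.
Coefficient = C(11,7) · (-2)^7 · 4^4 = 330 · (-128) · 256 = -10813440.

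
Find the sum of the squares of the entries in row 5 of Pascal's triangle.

252

By Vandermonde's identity, Σ C(5,j)² = C(10,5) = 252.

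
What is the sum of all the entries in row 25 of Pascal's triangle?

33554432

The entries of row 25 sum to 2^25 = 33554432.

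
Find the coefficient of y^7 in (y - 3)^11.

26730

The general term is C(11,j)·(y)^j·(-3)^(11-j); the y^7 term has j = 7.
C(11,7) = 330.
Coefficient = C(11,7) · (-3)^4 = 330 · 81 = 26730.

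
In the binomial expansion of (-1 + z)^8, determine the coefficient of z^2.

The general term is C(8,j)·(-1)^j·(z)^(8-j); the z^2 term has j = 6.
C(8,6) = 28.
Coefficient = C(8,6) = 28.

28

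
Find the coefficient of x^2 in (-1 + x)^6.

15

The general term is C(6,j)·(-1)^j·(x)^(6-j); the x^2 term has j = 4.
C(6,4) = 15.
Coefficient = C(6,4) = 15.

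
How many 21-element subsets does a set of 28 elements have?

1184040

C(28,21) = C(28,7) by symmetry.
C(28,7) = (28·27·26·25·24·23·22) / 7! = 5967561600 / 5040 = 1184040.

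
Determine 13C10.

286

C(13,10) = C(13,3) by symmetry.
C(13,3) = (13·12·11) / 3! = 1716 / 6 = 286.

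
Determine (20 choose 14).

38760

C(20,14) = C(20,6) by symmetry.
C(20,6) = (20·19·18·17·16·15) / 6! = 27907200 / 720 = 38760.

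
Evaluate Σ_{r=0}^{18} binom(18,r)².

9075135300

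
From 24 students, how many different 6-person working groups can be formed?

134596

This is C(24,6) = 134596.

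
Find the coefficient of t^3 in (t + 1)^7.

35

The general term is C(7,j)·(t)^j·(1)^(7-j); the t^3 term has j = 3.
C(7,3) = 35.
Coefficient = C(7,3) = 35.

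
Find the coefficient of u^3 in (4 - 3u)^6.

The general term is C(6,j)·(4)^j·(-3u)^(6-j); the u^3 term has j = 3.
C(6,3) = 20.
Coefficient = C(6,3) · 4^3 · (-3)^3 = 20 · 64 · (-27) = -34560.

-34560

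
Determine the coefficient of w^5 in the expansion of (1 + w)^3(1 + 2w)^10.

21204

Coefficient of w^5 = Σ_{j} C(3,j)·1^j·C(10,5-j)·2^(5-j) for j from 0 to 3.
= 8064 + 10080 + 2880 + 180 = 21204.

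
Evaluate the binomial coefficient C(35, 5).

324632

C(35,5) = (35·34·33·32·31) / 5! = 38955840 / 120 = 324632.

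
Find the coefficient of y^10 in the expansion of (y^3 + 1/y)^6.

General term: C(6,j)·(y^3)^j·(1/y)^(6-j), with y-exponent 3j − 1(6−j) = 4j − 6.
Set 4j − 6 = 10: j = 4.
C(6,4) = 15; 1^4 = 1; 1^2 = 1.
Coefficient = 15 · 1 · 1 = 15.

15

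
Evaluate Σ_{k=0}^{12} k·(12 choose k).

Differentiating (1+x)^12 and setting x=1: Σ k·C(12,k) = 12·2^11 = 24576.

24576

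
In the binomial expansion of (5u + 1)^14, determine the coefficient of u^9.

The general term is C(14,j)·(5u)^j·(1)^(14-j); the u^9 term has j = 9.
C(14,9) = 2002.
Coefficient = C(14,9) · 5^9 = 2002 · 1953125 = 3910156250.

3910156250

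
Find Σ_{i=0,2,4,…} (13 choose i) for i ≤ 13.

4096

Half of (1+1)^13 + (1−1)^13 gives the even-index sum: 2^12 = 4096.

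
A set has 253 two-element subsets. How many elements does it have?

n(n−1)/2 = 253 ⇒ n(n−1) = 506. Since 23·22 = 506, n = 23.

23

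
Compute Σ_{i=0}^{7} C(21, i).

198440

1 + 21 + 210 + 1330 + 5985 + 20349 + 54264 + 116280 = 198440.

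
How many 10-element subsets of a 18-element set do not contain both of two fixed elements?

30888

All 10-subsets: C(18,10) = 43758. Those containing both fixed elements: C(16,8) = 12870.
43758 − 12870 = 30888.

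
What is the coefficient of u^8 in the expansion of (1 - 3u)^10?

The general term is C(10,j)·(1)^j·(-3u)^(10-j); the u^8 term has j = 2.
C(10,2) = 45.
Coefficient = C(10,2) · (-3)^8 = 45 · 6561 = 295245.

295245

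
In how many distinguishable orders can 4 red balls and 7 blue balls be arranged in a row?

330

Choose positions for the red balls: C(11,4) = 330.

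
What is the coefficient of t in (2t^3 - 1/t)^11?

General term: C(11,j)·(2t^3)^j·(-1/t)^(11-j), with t-exponent 3j − 1(11−j) = 4j − 11.
Set 4j − 11 = 1: j = 3.
C(11,3) = 165; 2^3 = 8; (-1)^8 = 1.
Coefficient = 165 · 8 · 1 = 1320.

1320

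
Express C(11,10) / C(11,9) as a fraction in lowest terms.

1/5

C(n,k+1)/C(n,k) = (n−k)/(k+1) = (11−9)/(9+1) = 2/10 = 1/5.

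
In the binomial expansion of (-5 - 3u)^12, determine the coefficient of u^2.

The general term is C(12,j)·(-5)^j·(-3u)^(12-j); the u^2 term has j = 10.
C(12,10) = 66.
Coefficient = C(12,10) · (-5)^10 · (-3)^2 = 66 · 9765625 · 9 = 5800781250.

5800781250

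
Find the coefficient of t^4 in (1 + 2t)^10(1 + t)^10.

23670

Coefficient of t^4 = Σ_{j} C(10,j)·2^j·C(10,4-j)·1^(4-j) for j from 0 to 4.
= 210 + 2400 + 8100 + 9600 + 3360 = 23670.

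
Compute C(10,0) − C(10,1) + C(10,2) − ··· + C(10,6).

The partial alternating sum Σ_{k=0}^{6} (−1)^k C(10,k) = (−1)^6 C(9,6) = 84.

84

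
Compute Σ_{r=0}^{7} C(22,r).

1 + 22 + 231 + 1540 + 7315 + 26334 + 74613 + 170544 = 280600.

280600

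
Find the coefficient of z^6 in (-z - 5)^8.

700

The general term is C(8,j)·(-z)^j·(-5)^(8-j); the z^6 term has j = 6.
C(8,6) = 28.
Coefficient = C(8,6) · (-5)^2 = 28 · 25 = 700.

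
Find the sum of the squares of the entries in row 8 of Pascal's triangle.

12870

Σ C(8,i)² is the coefficient of x^8 in (1+x)^8(1+x)^8 = (1+x)^16, i.e. C(16,8) = 12870.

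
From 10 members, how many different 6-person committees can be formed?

210

This is C(10,6) = 210.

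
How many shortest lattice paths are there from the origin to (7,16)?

Each path is a sequence of 23 steps with 7 rights: C(23,7) = 245157.

245157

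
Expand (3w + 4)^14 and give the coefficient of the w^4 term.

85019590656

The general term is C(14,j)·(3w)^j·(4)^(14-j); the w^4 term has j = 4.
C(14,4) = 1001.
Coefficient = C(14,4) · 3^4 · 4^10 = 1001 · 81 · 1048576 = 85019590656.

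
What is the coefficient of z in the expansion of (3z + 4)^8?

393216

The general term is C(8,j)·(3z)^j·(4)^(8-j); the z^1 term has j = 1.
C(8,1) = 8.
Coefficient = C(8,1) · 3^1 · 4^7 = 8 · 3 · 16384 = 393216.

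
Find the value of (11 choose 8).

C(11,8) = C(11,3) by symmetry.
C(11,3) = (11·10·9) / 3! = 990 / 6 = 165.

165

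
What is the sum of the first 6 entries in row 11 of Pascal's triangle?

1024

1 + 11 + 55 + 165 + 330 + 462 = 1024.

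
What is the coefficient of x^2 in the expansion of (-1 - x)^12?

66

The general term is C(12,j)·(-1)^j·(-x)^(12-j); the x^2 term has j = 10.
C(12,10) = 66.
Coefficient = C(12,10) = 66.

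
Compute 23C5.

C(23,5) = (23·22·21·20·19) / 5! = 4037880 / 120 = 33649.

33649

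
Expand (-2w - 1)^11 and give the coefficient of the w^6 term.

-29568

The general term is C(11,j)·(-2w)^j·(-1)^(11-j); the w^6 term has j = 6.
C(11,6) = 462.
Coefficient = C(11,6) · (-2)^6 · (-1)^5 = 462 · 64 · (-1) = -29568.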